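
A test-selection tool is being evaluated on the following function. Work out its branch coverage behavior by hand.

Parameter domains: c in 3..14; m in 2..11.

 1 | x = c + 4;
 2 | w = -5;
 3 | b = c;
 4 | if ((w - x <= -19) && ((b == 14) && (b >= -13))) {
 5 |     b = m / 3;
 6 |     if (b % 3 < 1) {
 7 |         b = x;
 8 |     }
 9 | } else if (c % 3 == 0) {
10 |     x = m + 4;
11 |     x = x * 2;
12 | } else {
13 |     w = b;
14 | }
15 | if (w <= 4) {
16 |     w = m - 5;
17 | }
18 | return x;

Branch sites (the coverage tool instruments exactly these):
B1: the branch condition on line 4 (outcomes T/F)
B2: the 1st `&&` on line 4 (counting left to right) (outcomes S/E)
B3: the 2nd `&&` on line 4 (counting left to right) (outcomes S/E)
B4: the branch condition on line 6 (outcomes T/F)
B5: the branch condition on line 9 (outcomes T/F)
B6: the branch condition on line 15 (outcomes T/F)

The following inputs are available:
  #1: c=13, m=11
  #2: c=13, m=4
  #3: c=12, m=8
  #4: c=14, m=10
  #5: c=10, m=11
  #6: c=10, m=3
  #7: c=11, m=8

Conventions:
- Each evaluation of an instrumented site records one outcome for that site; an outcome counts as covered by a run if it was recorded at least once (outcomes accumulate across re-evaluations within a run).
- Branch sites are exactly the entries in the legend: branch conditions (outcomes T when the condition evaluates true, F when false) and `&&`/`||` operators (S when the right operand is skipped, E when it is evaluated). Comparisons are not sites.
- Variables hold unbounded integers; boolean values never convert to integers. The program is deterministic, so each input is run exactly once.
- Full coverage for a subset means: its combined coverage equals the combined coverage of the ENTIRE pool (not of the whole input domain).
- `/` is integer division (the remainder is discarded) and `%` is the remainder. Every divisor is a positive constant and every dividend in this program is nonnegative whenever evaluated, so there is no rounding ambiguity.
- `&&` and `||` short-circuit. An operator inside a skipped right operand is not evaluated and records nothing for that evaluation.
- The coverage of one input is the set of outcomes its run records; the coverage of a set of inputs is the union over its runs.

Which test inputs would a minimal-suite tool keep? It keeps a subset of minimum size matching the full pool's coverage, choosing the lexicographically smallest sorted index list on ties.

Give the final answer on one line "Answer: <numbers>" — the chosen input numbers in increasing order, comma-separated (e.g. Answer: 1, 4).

test 1 (c=13, m=11) fires B2->E, B3->S, B1->F, B5->F, B6->F; hits B1=F, B2=E, B3=S, B5=F, B6=F
test 2 (c=13, m=4) fires B2->E, B3->S, B1->F, B5->F, B6->F; hits B1=F, B2=E, B3=S, B5=F, B6=F
test 3 (c=12, m=8) fires B2->E, B3->S, B1->F, B5->T, B6->T; hits B1=F, B2=E, B3=S, B5=T, B6=T
test 4 (c=14, m=10) fires B2->E, B3->E, B1->T, B4->T, B6->T; hits B1=T, B2=E, B3=E, B4=T, B6=T
test 5 (c=10, m=11) fires B2->E, B3->S, B1->F, B5->F, B6->F; hits B1=F, B2=E, B3=S, B5=F, B6=F
test 6 (c=10, m=3) fires B2->E, B3->S, B1->F, B5->F, B6->F; hits B1=F, B2=E, B3=S, B5=F, B6=F
test 7 (c=11, m=8) fires B2->E, B3->S, B1->F, B5->F, B6->F; hits B1=F, B2=E, B3=S, B5=F, B6=F
together the pool reaches 10 outcomes: B1=T, B1=F, B2=E, B3=S, B3=E, B4=T, B5=T, B5=F, B6=T, B6=F
every size-1 subset falls short of the 10 outcomes (best: 5/10)
every size-2 subset falls short of the 10 outcomes (best: 9/10)
inputs {1, 3, 4} (size 3) cover everything; no size-3 subset with a lexicographically smaller index list covers all 10

Answer: 1, 3, 4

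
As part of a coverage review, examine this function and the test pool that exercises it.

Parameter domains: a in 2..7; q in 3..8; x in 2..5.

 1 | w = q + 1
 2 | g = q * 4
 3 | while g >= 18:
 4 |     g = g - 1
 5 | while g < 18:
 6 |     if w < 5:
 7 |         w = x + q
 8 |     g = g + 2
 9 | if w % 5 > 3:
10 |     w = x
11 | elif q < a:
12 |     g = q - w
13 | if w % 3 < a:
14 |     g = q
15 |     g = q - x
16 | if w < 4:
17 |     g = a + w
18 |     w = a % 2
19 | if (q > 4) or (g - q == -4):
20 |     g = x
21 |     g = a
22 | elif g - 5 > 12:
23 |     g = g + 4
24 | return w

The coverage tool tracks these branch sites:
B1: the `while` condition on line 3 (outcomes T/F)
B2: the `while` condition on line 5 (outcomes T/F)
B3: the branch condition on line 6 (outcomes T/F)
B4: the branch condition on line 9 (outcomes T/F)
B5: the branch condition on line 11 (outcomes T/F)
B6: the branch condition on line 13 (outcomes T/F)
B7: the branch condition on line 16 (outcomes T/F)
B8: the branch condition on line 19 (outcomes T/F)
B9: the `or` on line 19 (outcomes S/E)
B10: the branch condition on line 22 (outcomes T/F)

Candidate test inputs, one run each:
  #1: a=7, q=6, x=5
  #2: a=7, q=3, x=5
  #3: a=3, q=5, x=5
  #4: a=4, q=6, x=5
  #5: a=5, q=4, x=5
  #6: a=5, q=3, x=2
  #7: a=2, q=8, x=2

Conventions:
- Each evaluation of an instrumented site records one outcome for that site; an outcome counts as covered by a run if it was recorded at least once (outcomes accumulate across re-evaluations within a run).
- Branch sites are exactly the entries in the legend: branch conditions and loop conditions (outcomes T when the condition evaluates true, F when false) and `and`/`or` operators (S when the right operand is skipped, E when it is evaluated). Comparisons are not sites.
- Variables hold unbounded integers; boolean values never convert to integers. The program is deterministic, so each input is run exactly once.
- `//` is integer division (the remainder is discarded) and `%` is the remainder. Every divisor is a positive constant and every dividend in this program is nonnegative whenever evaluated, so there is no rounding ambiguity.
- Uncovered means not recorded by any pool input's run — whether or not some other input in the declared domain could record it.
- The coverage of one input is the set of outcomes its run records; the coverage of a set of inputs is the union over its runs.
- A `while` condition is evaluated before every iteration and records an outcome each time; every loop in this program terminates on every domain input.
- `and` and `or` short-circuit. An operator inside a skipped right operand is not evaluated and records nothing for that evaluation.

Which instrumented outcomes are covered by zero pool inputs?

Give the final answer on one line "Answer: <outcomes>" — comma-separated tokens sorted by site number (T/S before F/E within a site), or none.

input #1 (a=7, q=6, x=5): events B1->T, B1->T, B1->T, B1->T, B1->T, B1->T, B1->T, B1->F, B2->T, B3->F, B2->F, B4->F, B5->T, B6->T, ...; covers B1=T, B1=F, B2=T, B2=F, B3=F, B4=F, B5=T, B6=T, B7=F, B8=T, B9=S
input #2 (a=7, q=3, x=5): events B1->F, B2->T, B3->T, B2->T, B3->F, B2->T, B3->F, B2->F, B4->F, B5->T, B6->T, B7->F, B9->E, B8->F, ...; covers B1=F, B2=T, B2=F, B3=T, B3=F, B4=F, B5=T, B6=T, B7=F, B8=F, B9=E, B10=F
input #3 (a=3, q=5, x=5): events B1->T, B1->T, B1->T, B1->F, B2->T, B3->F, B2->F, B4->F, B5->F, B6->T, B7->F, B9->S, B8->T; covers B1=T, B1=F, B2=T, B2=F, B3=F, B4=F, B5=F, B6=T, B7=F, B8=T, B9=S
input #4 (a=4, q=6, x=5): events B1->T, B1->T, B1->T, B1->T, B1->T, B1->T, B1->T, B1->F, B2->T, B3->F, B2->F, B4->F, B5->F, B6->T, ...; covers B1=T, B1=F, B2=T, B2=F, B3=F, B4=F, B5=F, B6=T, B7=F, B8=T, B9=S
input #5 (a=5, q=4, x=5): events B1->F, B2->T, B3->F, B2->F, B4->F, B5->T, B6->T, B7->F, B9->E, B8->F, B10->F; covers B1=F, B2=T, B2=F, B3=F, B4=F, B5=T, B6=T, B7=F, B8=F, B9=E, B10=F
input #6 (a=5, q=3, x=2): events B1->F, B2->T, B3->T, B2->T, B3->F, B2->T, B3->F, B2->F, B4->F, B5->T, B6->T, B7->F, B9->E, B8->F, ...; covers B1=F, B2=T, B2=F, B3=T, B3=F, B4=F, B5=T, B6=T, B7=F, B8=F, B9=E, B10=F
input #7 (a=2, q=8, x=2): events B1->T, B1->T, B1->T, B1->T, B1->T, B1->T, B1->T, B1->T, B1->T, B1->T, B1->T, B1->T, B1->T, B1->T, ...; covers B1=T, B1=F, B2=T, B2=F, B3=F, B4=T, B6=F, B7=T, B8=T, B9=S
union over the pool: B1=T, B1=F, B2=T, B2=F, B3=T, B3=F, B4=T, B4=F, B5=T, B5=F, B6=T, B6=F, B7=T, B7=F, B8=T, B8=F, B9=S, B9=E, B10=F
uncovered (1 of 20): B10=T

Answer: B10=T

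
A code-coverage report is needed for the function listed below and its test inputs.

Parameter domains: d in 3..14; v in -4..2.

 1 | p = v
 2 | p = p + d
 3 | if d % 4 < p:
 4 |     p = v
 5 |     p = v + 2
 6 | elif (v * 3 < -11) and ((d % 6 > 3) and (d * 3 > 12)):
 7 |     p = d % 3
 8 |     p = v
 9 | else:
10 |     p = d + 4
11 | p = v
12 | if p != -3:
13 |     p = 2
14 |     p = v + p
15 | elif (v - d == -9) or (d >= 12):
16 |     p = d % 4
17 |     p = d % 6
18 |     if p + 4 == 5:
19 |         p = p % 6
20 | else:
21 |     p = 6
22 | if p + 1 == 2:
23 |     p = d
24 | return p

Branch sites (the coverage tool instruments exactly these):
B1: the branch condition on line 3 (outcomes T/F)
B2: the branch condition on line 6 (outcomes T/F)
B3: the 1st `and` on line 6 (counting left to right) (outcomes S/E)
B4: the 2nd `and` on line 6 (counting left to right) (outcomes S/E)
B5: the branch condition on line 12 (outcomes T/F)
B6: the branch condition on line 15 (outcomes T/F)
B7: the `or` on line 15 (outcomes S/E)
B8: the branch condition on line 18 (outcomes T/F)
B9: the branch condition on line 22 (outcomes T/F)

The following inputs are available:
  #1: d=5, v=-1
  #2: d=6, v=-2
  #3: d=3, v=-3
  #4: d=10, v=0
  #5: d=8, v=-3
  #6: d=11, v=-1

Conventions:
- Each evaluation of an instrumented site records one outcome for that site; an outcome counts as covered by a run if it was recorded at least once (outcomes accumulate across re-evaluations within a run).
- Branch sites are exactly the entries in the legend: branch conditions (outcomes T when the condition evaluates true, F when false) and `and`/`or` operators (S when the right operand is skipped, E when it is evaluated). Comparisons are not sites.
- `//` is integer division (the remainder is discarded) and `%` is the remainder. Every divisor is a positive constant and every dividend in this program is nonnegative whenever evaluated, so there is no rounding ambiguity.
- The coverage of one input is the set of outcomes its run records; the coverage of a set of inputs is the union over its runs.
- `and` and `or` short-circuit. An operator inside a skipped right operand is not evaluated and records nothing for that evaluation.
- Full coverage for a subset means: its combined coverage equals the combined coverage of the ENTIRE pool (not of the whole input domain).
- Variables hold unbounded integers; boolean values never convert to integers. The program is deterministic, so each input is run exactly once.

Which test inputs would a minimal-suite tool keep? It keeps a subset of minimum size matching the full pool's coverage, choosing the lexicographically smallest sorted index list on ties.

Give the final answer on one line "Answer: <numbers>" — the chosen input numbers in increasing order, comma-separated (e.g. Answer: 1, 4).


input #1 (d=5, v=-1): events B1->T, B5->T, B9->T; covers B1=T, B5=T, B9=T
input #2 (d=6, v=-2): events B1->T, B5->T, B9->F; covers B1=T, B5=T, B9=F
input #3 (d=3, v=-3): events B1->F, B3->S, B2->F, B5->F, B7->E, B6->F, B9->F; covers B1=F, B2=F, B3=S, B5=F, B6=F, B7=E, B9=F
input #4 (d=10, v=0): events B1->T, B5->T, B9->F; covers B1=T, B5=T, B9=F
input #5 (d=8, v=-3): events B1->T, B5->F, B7->E, B6->F, B9->F; covers B1=T, B5=F, B6=F, B7=E, B9=F
input #6 (d=11, v=-1): events B1->T, B5->T, B9->T; covers B1=T, B5=T, B9=T
union over all inputs: B1=T, B1=F, B2=F, B3=S, B5=T, B5=F, B6=F, B7=E, B9=T, B9=F (10 outcomes)
no size-1 subset reaches all 10 outcomes (best union: 7/10)
at size 2, {1, 3} reaches all 10 outcomes; every lexicographically earlier size-2 subset fails
Answer: 1, 3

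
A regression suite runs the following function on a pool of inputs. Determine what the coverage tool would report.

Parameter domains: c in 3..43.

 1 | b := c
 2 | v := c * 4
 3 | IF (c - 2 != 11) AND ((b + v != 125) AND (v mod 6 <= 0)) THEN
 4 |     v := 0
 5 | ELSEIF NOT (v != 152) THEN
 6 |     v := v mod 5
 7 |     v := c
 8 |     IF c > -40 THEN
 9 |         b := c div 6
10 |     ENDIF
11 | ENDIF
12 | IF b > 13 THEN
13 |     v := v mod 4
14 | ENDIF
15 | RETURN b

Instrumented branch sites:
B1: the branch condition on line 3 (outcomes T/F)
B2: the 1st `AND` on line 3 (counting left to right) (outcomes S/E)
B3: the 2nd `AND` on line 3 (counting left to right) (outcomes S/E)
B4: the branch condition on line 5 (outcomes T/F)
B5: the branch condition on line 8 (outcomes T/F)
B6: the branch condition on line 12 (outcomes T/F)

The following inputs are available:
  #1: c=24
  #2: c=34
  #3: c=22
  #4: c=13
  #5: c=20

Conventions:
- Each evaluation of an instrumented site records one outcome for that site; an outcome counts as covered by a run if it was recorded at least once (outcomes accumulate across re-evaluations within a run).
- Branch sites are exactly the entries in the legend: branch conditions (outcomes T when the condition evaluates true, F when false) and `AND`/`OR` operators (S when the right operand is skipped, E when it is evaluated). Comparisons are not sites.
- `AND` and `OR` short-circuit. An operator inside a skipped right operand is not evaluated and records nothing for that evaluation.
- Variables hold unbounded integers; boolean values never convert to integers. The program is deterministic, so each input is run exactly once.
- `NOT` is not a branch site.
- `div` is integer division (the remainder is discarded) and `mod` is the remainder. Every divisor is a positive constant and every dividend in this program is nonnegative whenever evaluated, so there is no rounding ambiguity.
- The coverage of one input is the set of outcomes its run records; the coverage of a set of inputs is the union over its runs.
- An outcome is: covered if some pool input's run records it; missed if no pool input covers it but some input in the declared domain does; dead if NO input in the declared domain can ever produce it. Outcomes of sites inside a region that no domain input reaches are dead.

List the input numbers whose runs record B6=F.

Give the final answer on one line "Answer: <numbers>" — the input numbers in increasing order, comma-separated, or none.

input #1 (c=24): does not record B6=F
input #2 (c=34): does not record B6=F
input #3 (c=22): does not record B6=F
input #4 (c=13): records B6=F
input #5 (c=20): does not record B6=F

Answer: 4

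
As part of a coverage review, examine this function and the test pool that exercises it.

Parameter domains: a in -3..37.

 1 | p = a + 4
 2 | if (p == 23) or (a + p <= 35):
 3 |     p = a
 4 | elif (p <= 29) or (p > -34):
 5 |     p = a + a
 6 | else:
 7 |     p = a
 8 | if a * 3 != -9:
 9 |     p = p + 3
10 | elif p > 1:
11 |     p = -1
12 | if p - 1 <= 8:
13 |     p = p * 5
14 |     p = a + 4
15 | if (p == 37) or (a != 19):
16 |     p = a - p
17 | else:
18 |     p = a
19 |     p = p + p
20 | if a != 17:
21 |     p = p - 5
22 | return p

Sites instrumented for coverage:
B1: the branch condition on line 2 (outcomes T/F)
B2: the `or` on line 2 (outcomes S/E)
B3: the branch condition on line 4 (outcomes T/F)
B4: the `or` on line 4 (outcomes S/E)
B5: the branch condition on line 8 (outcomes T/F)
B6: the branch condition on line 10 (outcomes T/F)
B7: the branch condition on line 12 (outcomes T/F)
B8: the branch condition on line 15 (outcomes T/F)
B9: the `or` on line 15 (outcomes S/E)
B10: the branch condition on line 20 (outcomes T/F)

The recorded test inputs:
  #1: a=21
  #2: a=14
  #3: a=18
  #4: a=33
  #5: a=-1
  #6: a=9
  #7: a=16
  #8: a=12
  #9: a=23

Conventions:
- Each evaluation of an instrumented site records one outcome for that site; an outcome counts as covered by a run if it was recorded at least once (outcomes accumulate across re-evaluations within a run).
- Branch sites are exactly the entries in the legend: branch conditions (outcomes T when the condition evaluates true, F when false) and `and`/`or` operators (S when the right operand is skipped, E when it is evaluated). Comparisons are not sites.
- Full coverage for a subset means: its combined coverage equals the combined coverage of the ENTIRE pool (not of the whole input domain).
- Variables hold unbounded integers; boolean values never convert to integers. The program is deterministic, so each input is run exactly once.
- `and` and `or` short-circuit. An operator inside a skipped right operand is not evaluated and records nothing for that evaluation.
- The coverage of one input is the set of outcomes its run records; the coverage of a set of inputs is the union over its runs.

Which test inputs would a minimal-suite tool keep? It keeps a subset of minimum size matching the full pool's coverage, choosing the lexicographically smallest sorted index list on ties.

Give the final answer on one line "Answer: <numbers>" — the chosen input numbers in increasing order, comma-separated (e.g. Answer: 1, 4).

test 1 (a=21) fires B2->E, B1->F, B4->S, B3->T, B5->T, B7->F, B9->E, B8->T, B10->T; hits B1=F, B2=E, B3=T, B4=S, B5=T, B7=F, B8=T, B9=E, B10=T
test 2 (a=14) fires B2->E, B1->T, B5->T, B7->F, B9->E, B8->T, B10->T; hits B1=T, B2=E, B5=T, B7=F, B8=T, B9=E, B10=T
test 3 (a=18) fires B2->E, B1->F, B4->S, B3->T, B5->T, B7->F, B9->E, B8->T, B10->T; hits B1=F, B2=E, B3=T, B4=S, B5=T, B7=F, B8=T, B9=E, B10=T
test 4 (a=33) fires B2->E, B1->F, B4->E, B3->T, B5->T, B7->F, B9->E, B8->T, B10->T; hits B1=F, B2=E, B3=T, B4=E, B5=T, B7=F, B8=T, B9=E, B10=T
test 5 (a=-1) fires B2->E, B1->T, B5->T, B7->T, B9->E, B8->T, B10->T; hits B1=T, B2=E, B5=T, B7=T, B8=T, B9=E, B10=T
test 6 (a=9) fires B2->E, B1->T, B5->T, B7->F, B9->E, B8->T, B10->T; hits B1=T, B2=E, B5=T, B7=F, B8=T, B9=E, B10=T
test 7 (a=16) fires B2->E, B1->F, B4->S, B3->T, B5->T, B7->F, B9->E, B8->T, B10->T; hits B1=F, B2=E, B3=T, B4=S, B5=T, B7=F, B8=T, B9=E, B10=T
test 8 (a=12) fires B2->E, B1->T, B5->T, B7->F, B9->E, B8->T, B10->T; hits B1=T, B2=E, B5=T, B7=F, B8=T, B9=E, B10=T
test 9 (a=23) fires B2->E, B1->F, B4->S, B3->T, B5->T, B7->F, B9->E, B8->T, B10->T; hits B1=F, B2=E, B3=T, B4=S, B5=T, B7=F, B8=T, B9=E, B10=T
union over all inputs: B1=T, B1=F, B2=E, B3=T, B4=S, B4=E, B5=T, B7=T, B7=F, B8=T, B9=E, B10=T (12 outcomes)
every size-1 subset falls short of the 12 outcomes (best: 9/12)
every size-2 subset falls short of the 12 outcomes (best: 11/12)
the canonical winner is {1, 4, 5}: size 3, full 12-outcome coverage, earliest index list among size-3 covers

Answer: 1, 4, 5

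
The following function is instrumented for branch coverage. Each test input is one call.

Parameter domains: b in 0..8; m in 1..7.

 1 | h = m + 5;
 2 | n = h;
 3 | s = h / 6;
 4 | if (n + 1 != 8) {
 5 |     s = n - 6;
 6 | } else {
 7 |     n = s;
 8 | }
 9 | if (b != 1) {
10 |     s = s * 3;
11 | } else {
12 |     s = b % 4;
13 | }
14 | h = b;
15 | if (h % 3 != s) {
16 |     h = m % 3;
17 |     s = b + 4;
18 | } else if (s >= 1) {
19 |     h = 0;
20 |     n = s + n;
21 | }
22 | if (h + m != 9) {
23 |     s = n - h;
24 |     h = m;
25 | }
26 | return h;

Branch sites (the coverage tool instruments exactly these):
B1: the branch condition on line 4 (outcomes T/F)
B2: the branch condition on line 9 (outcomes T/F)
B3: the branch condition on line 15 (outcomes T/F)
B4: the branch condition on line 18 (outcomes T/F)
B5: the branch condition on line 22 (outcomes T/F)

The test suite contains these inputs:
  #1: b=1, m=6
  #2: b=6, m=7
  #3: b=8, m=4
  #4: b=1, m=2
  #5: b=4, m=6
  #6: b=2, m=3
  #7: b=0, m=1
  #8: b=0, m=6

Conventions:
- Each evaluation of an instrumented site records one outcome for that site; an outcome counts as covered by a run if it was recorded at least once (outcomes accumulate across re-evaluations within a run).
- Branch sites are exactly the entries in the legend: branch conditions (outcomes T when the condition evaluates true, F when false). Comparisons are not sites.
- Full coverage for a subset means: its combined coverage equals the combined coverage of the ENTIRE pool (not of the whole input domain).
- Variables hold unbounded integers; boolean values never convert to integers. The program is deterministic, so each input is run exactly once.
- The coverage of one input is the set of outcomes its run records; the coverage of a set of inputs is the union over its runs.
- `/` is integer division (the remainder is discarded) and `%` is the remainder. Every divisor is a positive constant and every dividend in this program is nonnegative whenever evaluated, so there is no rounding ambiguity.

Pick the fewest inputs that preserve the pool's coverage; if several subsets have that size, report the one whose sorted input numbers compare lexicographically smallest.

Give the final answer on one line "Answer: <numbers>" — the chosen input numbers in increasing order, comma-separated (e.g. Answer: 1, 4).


#1 (b=1, m=6) -> B1->T, B2->F, B3->F, B4->T, B5->T; covered: B1=T, B2=F, B3=F, B4=T, B5=T
#2 (b=6, m=7) -> B1->T, B2->T, B3->T, B5->T; covered: B1=T, B2=T, B3=T, B5=T
#3 (b=8, m=4) -> B1->T, B2->T, B3->T, B5->T; covered: B1=T, B2=T, B3=T, B5=T
#4 (b=1, m=2) -> B1->F, B2->F, B3->F, B4->T, B5->T; covered: B1=F, B2=F, B3=F, B4=T, B5=T
#5 (b=4, m=6) -> B1->T, B2->T, B3->T, B5->T; covered: B1=T, B2=T, B3=T, B5=T
#6 (b=2, m=3) -> B1->T, B2->T, B3->T, B5->T; covered: B1=T, B2=T, B3=T, B5=T
#7 (b=0, m=1) -> B1->T, B2->T, B3->F, B4->F, B5->T; covered: B1=T, B2=T, B3=F, B4=F, B5=T
#8 (b=0, m=6) -> B1->T, B2->T, B3->T, B5->T; covered: B1=T, B2=T, B3=T, B5=T
pool-wide coverage (9 outcomes): B1=T, B1=F, B2=T, B2=F, B3=T, B3=F, B4=T, B4=F, B5=T
checked all size-1 subsets: none covers 9 outcomes (max 5/9)
checked all size-2 subsets: none covers 9 outcomes (max 8/9)
at size 3, {2, 4, 7} reaches all 9 outcomes; every lexicographically earlier size-3 subset fails
Answer: 2, 4, 7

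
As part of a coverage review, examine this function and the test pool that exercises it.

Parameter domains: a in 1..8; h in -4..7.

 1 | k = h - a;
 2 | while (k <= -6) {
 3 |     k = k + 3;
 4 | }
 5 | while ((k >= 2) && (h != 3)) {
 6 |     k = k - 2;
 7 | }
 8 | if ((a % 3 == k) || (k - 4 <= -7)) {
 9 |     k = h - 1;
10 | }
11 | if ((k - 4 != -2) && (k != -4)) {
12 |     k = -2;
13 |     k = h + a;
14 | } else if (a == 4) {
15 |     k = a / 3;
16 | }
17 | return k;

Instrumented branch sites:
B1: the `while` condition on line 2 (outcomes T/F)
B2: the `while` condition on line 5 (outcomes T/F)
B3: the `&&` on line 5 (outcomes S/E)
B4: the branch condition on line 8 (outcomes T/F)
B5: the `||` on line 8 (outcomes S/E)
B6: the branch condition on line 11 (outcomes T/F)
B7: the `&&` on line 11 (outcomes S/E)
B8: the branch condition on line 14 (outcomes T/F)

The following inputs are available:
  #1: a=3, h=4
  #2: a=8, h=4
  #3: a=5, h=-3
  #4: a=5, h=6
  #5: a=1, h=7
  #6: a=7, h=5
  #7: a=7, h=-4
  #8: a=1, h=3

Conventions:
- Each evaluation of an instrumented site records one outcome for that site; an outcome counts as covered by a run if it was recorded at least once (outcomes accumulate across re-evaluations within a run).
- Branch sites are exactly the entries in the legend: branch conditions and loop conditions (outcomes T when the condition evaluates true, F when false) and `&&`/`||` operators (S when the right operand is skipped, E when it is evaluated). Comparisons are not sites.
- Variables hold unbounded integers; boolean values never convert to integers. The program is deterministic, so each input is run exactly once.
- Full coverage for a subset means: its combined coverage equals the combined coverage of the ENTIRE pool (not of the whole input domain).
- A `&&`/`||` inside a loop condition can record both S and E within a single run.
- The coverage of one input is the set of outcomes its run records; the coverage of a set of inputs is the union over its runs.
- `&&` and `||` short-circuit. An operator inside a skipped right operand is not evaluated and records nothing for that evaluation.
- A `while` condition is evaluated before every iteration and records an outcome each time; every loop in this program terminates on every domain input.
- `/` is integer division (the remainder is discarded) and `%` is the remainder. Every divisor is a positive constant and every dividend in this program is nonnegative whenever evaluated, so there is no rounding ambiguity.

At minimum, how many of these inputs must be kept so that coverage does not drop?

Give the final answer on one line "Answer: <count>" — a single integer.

#1 (a=3, h=4) -> B1->F, B3->S, B2->F, B5->E, B4->F, B7->E, B6->T; covered: B1=F, B2=F, B3=S, B4=F, B5=E, B6=T, B7=E
#2 (a=8, h=4) -> B1->F, B3->S, B2->F, B5->E, B4->T, B7->E, B6->T; covered: B1=F, B2=F, B3=S, B4=T, B5=E, B6=T, B7=E
#3 (a=5, h=-3) -> B1->T, B1->F, B3->S, B2->F, B5->E, B4->T, B7->E, B6->F, B8->F; covered: B1=T, B1=F, B2=F, B3=S, B4=T, B5=E, B6=F, B7=E, B8=F
#4 (a=5, h=6) -> B1->F, B3->S, B2->F, B5->E, B4->F, B7->E, B6->T; covered: B1=F, B2=F, B3=S, B4=F, B5=E, B6=T, B7=E
#5 (a=1, h=7) -> B1->F, B3->E, B2->T, B3->E, B2->T, B3->E, B2->T, B3->S, B2->F, B5->E, B4->F, B7->E, B6->T; covered: B1=F, B2=T, B2=F, B3=S, B3=E, B4=F, B5=E, B6=T, B7=E
#6 (a=7, h=5) -> B1->F, B3->S, B2->F, B5->E, B4->F, B7->E, B6->T; covered: B1=F, B2=F, B3=S, B4=F, B5=E, B6=T, B7=E
#7 (a=7, h=-4) -> B1->T, B1->T, B1->F, B3->S, B2->F, B5->E, B4->T, B7->E, B6->T; covered: B1=T, B1=F, B2=F, B3=S, B4=T, B5=E, B6=T, B7=E
#8 (a=1, h=3) -> B1->F, B3->E, B2->F, B5->E, B4->F, B7->S, B6->F, B8->F; covered: B1=F, B2=F, B3=E, B4=F, B5=E, B6=F, B7=S, B8=F
together the pool reaches 14 outcomes: B1=T, B1=F, B2=T, B2=F, B3=S, B3=E, B4=T, B4=F, B5=E, B6=T, B6=F, B7=S, B7=E, B8=F
checked all size-1 subsets: none covers 14 outcomes (max 9/14)
checked all size-2 subsets: none covers 14 outcomes (max 13/14)
size 3: inputs {3, 5, 8} cover all 14 outcomes, and no lexicographically smaller subset of this size does

Answer: 3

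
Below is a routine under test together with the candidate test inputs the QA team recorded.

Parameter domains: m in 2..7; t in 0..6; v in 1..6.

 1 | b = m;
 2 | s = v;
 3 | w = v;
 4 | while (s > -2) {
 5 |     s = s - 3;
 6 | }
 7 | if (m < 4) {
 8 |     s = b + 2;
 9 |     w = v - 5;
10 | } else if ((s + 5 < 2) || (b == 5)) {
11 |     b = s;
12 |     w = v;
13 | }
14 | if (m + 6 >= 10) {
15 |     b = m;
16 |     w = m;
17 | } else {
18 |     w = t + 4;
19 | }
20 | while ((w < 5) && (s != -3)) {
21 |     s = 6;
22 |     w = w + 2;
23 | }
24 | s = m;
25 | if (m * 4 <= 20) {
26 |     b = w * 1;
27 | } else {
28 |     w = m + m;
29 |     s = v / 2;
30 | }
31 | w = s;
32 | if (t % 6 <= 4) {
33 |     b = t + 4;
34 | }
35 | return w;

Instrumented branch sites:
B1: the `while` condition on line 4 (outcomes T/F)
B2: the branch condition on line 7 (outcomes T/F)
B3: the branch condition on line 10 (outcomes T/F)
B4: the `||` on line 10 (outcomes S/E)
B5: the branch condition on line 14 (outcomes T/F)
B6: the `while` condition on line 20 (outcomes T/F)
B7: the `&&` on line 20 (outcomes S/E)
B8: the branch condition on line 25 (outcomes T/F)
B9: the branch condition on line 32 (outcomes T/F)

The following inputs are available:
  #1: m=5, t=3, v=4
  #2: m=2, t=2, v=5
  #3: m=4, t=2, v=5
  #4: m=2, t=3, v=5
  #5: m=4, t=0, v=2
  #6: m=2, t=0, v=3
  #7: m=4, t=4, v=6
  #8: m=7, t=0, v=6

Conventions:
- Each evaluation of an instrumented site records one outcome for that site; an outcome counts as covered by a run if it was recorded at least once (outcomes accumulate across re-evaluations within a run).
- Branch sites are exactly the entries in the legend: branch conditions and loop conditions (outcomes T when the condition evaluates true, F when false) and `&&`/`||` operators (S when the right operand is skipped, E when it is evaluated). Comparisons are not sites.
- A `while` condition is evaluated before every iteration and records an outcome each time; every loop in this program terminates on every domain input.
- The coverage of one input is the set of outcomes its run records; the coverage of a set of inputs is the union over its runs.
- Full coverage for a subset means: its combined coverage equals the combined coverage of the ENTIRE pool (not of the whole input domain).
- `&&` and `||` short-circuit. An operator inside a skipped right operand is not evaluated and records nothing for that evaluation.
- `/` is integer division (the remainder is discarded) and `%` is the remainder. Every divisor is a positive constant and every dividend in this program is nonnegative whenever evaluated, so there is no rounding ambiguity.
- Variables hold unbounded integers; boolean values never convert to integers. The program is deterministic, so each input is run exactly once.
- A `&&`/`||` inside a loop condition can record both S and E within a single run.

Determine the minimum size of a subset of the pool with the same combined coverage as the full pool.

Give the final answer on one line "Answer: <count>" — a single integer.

#1 (m=5, t=3, v=4) -> B1->T, B1->T, B1->F, B2->F, B4->E, B3->T, B5->T, B7->S, B6->F, B8->T, B9->T; covered: B1=T, B1=F, B2=F, B3=T, B4=E, B5=T, B6=F, B7=S, B8=T, B9=T
#2 (m=2, t=2, v=5) -> B1->T, B1->T, B1->T, B1->F, B2->T, B5->F, B7->S, B6->F, B8->T, B9->T; covered: B1=T, B1=F, B2=T, B5=F, B6=F, B7=S, B8=T, B9=T
#3 (m=4, t=2, v=5) -> B1->T, B1->T, B1->T, B1->F, B2->F, B4->S, B3->T, B5->T, B7->E, B6->T, B7->S, B6->F, B8->T, B9->T; covered: B1=T, B1=F, B2=F, B3=T, B4=S, B5=T, B6=T, B6=F, B7=S, B7=E, B8=T, B9=T
#4 (m=2, t=3, v=5) -> B1->T, B1->T, B1->T, B1->F, B2->T, B5->F, B7->S, B6->F, B8->T, B9->T; covered: B1=T, B1=F, B2=T, B5=F, B6=F, B7=S, B8=T, B9=T
#5 (m=4, t=0, v=2) -> B1->T, B1->T, B1->F, B2->F, B4->S, B3->T, B5->T, B7->E, B6->T, B7->S, B6->F, B8->T, B9->T; covered: B1=T, B1=F, B2=F, B3=T, B4=S, B5=T, B6=T, B6=F, B7=S, B7=E, B8=T, B9=T
#6 (m=2, t=0, v=3) -> B1->T, B1->T, B1->F, B2->T, B5->F, B7->E, B6->T, B7->S, B6->F, B8->T, B9->T; covered: B1=T, B1=F, B2=T, B5=F, B6=T, B6=F, B7=S, B7=E, B8=T, B9=T
#7 (m=4, t=4, v=6) -> B1->T, B1->T, B1->T, B1->F, B2->F, B4->E, B3->F, B5->T, B7->E, B6->F, B8->T, B9->T; covered: B1=T, B1=F, B2=F, B3=F, B4=E, B5=T, B6=F, B7=E, B8=T, B9=T
#8 (m=7, t=0, v=6) -> B1->T, B1->T, B1->T, B1->F, B2->F, B4->E, B3->F, B5->T, B7->S, B6->F, B8->F, B9->T; covered: B1=T, B1=F, B2=F, B3=F, B4=E, B5=T, B6=F, B7=S, B8=F, B9=T
together the pool reaches 17 outcomes: B1=T, B1=F, B2=T, B2=F, B3=T, B3=F, B4=S, B4=E, B5=T, B5=F, B6=T, B6=F, B7=S, B7=E, B8=T, B8=F, B9=T
checked all size-1 subsets: none covers 17 outcomes (max 12/17)
checked all size-2 subsets: none covers 17 outcomes (max 15/17)
at size 3, {2, 3, 8} reaches all 17 outcomes; every lexicographically earlier size-3 subset fails

Answer: 3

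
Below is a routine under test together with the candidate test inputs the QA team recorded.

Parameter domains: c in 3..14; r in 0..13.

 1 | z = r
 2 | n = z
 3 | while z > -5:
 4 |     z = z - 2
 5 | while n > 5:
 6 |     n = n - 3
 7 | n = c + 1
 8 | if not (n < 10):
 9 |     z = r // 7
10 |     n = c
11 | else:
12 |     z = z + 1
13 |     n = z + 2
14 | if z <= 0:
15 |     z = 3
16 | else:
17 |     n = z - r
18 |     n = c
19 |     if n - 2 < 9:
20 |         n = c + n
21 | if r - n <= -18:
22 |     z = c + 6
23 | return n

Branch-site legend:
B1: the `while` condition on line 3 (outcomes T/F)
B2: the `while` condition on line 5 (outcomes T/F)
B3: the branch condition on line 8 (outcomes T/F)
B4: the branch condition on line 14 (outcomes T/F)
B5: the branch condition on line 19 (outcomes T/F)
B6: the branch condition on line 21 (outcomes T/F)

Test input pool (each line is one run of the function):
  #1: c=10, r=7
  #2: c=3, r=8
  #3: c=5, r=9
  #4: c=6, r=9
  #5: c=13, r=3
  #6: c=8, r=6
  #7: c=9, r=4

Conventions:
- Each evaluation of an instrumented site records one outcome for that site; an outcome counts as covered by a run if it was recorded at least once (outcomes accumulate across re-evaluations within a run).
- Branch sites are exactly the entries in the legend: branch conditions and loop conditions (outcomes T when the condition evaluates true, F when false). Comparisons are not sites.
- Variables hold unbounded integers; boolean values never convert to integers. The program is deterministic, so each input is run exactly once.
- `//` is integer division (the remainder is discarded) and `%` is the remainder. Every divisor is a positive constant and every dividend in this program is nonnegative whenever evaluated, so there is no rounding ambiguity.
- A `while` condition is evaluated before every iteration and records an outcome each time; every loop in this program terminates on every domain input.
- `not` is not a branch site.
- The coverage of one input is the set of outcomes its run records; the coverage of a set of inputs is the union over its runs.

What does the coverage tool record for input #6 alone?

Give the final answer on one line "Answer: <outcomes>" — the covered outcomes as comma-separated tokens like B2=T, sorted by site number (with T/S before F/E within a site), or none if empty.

Running input #6 (c=8, r=6), event by event:
  B1->T, B1->T, B1->T, B1->T, B1->T, B1->T, B1->F, B2->T, B2->F, B3->F
  B4->T, B6->F
collecting distinct outcomes: B1=T, B1=F, B2=T, B2=F, B3=F, B4=T, B6=F

Answer: B1=T, B1=F, B2=T, B2=F, B3=F, B4=T, B6=F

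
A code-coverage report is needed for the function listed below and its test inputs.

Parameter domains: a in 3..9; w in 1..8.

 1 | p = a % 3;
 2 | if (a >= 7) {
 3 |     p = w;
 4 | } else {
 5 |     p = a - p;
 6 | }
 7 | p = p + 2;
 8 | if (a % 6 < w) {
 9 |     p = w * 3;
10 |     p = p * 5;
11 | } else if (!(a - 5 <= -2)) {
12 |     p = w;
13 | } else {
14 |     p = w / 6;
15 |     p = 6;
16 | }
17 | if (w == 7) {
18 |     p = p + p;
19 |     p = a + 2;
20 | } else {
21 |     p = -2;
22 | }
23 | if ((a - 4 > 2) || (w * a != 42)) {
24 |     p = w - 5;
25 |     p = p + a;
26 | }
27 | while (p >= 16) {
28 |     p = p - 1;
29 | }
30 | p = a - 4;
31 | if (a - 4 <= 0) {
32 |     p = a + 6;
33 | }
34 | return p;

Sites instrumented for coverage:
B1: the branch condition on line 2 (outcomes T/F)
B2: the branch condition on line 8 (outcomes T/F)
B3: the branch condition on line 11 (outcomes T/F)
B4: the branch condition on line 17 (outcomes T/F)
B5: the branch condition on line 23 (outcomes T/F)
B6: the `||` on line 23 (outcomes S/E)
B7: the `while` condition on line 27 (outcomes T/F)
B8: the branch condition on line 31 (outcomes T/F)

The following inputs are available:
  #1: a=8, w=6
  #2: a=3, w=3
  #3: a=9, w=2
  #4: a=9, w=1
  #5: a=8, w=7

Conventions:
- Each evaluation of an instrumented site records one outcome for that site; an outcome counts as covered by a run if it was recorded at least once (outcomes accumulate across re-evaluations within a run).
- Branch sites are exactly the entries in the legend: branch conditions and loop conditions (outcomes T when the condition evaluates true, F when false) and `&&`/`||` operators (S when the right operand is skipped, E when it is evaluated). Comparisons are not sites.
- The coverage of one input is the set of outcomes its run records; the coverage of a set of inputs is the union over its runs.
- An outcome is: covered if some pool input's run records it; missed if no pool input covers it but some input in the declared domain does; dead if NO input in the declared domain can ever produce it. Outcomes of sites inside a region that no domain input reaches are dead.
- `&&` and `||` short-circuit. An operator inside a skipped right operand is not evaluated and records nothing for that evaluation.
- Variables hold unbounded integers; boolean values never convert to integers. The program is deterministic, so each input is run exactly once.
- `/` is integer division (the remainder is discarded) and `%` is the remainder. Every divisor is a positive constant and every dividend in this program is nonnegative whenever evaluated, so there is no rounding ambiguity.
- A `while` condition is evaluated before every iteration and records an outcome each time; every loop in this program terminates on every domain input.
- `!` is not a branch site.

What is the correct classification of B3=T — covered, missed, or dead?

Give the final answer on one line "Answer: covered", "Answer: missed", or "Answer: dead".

B3=T is recorded by pool input(s) 3, 4 -> covered

Answer: covered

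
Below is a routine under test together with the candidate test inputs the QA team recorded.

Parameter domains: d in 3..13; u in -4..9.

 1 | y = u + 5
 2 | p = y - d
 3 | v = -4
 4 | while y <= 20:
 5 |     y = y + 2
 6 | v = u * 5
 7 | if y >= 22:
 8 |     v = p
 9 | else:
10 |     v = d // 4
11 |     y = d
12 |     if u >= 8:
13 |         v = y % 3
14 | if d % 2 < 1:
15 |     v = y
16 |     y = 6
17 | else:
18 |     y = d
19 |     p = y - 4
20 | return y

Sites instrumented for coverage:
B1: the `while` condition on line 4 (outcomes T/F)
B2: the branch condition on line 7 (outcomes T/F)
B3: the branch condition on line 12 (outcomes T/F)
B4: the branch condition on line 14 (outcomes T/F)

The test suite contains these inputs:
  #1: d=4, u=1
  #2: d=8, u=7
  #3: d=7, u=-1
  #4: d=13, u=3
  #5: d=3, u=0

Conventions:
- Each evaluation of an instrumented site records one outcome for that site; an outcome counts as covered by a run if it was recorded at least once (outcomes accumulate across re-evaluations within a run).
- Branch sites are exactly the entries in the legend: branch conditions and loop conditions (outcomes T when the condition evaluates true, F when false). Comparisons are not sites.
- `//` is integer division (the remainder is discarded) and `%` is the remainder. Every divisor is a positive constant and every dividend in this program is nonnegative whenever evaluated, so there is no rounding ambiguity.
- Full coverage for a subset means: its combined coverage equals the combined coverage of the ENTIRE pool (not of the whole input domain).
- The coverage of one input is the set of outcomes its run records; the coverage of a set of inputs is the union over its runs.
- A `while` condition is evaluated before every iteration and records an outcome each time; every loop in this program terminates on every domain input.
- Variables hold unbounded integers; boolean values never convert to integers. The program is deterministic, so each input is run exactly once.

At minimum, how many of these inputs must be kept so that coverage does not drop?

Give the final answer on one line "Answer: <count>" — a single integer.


run #1 (d=4, u=1) runs B1->T, B1->T, B1->T, B1->T, B1->T, B1->T, B1->T, B1->T, B1->F, B2->T, B4->T; records B1=T, B1=F, B2=T, B4=T
run #2 (d=8, u=7) runs B1->T, B1->T, B1->T, B1->T, B1->T, B1->F, B2->T, B4->T; records B1=T, B1=F, B2=T, B4=T
run #3 (d=7, u=-1) runs B1->T, B1->T, B1->T, B1->T, B1->T, B1->T, B1->T, B1->T, B1->T, B1->F, B2->T, B4->F; records B1=T, B1=F, B2=T, B4=F
run #4 (d=13, u=3) runs B1->T, B1->T, B1->T, B1->T, B1->T, B1->T, B1->T, B1->F, B2->T, B4->F; records B1=T, B1=F, B2=T, B4=F
run #5 (d=3, u=0) runs B1->T, B1->T, B1->T, B1->T, B1->T, B1->T, B1->T, B1->T, B1->F, B2->F, B3->F, B4->F; records B1=T, B1=F, B2=F, B3=F, B4=F
the full pool covers 7 outcomes: B1=T, B1=F, B2=T, B2=F, B3=F, B4=T, B4=F
every size-1 subset falls short of the 7 outcomes (best: 5/7)
at size 2, {1, 5} reaches all 7 outcomes; every lexicographically earlier size-2 subset fails
Answer: 2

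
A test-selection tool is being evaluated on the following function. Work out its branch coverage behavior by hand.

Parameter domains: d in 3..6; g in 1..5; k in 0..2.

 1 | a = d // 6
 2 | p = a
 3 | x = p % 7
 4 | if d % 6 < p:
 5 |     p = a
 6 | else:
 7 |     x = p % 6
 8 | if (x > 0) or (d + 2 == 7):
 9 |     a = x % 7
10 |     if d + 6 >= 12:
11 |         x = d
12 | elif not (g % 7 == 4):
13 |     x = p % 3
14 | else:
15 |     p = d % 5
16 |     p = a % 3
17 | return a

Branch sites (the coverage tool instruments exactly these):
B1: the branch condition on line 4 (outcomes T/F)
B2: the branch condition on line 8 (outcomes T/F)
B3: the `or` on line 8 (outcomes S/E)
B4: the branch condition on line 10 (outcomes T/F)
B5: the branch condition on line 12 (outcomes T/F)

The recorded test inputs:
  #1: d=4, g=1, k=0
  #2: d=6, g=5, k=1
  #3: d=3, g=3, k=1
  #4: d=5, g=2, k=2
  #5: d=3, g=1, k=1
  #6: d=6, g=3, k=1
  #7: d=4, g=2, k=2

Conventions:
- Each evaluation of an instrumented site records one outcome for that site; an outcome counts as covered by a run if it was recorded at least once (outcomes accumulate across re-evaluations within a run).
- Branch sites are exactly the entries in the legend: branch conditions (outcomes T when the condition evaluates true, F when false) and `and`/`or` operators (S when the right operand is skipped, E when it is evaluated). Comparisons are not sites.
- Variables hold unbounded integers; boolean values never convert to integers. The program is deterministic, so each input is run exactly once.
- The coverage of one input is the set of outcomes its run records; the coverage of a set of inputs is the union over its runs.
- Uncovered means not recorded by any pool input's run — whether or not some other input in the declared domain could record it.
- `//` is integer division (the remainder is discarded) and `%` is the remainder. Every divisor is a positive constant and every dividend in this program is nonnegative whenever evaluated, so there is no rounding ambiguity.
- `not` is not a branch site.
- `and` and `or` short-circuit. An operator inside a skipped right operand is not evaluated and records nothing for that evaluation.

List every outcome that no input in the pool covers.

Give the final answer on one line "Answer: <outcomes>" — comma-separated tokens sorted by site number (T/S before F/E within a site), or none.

input #1, d=4, g=1, k=0: outcomes B1=F, B2=F, B3=E, B5=T
input #2, d=6, g=5, k=1: outcomes B1=T, B2=T, B3=S, B4=T
input #3, d=3, g=3, k=1: outcomes B1=F, B2=F, B3=E, B5=T
input #4, d=5, g=2, k=2: outcomes B1=F, B2=T, B3=E, B4=F
input #5, d=3, g=1, k=1: outcomes B1=F, B2=F, B3=E, B5=T
input #6, d=6, g=3, k=1: outcomes B1=T, B2=T, B3=S, B4=T
input #7, d=4, g=2, k=2: outcomes B1=F, B2=F, B3=E, B5=T
union over the pool: B1=T, B1=F, B2=T, B2=F, B3=S, B3=E, B4=T, B4=F, B5=T
uncovered (1 of 10): B5=F

Answer: B5=F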